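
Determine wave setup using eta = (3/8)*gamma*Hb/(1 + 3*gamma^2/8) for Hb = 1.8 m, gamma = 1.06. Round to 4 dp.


eta = (3/8) * gamma * Hb / (1 + 3*gamma^2/8)
Numerator = (3/8) * 1.06 * 1.8 = 0.715500
Denominator = 1 + 3*1.06^2/8 = 1 + 0.421350 = 1.421350
eta = 0.715500 / 1.421350
eta = 0.5034 m

0.5034


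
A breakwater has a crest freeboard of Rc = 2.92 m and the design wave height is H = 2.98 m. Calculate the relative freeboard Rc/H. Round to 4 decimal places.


Relative freeboard = Rc / H
= 2.92 / 2.98
= 0.9799

0.9799


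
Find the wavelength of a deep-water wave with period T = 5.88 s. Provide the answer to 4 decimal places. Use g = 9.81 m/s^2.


L0 = g * T^2 / (2 * pi)
L0 = 9.81 * 5.88^2 / (2 * pi)
L0 = 9.81 * 34.5744 / 6.28319
L0 = 339.1749 / 6.28319
L0 = 53.9814 m

53.9814


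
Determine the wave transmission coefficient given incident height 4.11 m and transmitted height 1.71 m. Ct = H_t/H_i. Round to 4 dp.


Ct = H_t / H_i
Ct = 1.71 / 4.11
Ct = 0.4161

0.4161


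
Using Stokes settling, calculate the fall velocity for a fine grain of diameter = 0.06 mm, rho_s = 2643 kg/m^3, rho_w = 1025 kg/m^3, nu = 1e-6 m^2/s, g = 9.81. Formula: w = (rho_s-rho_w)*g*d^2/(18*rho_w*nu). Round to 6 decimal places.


w = (rho_s - rho_w) * g * d^2 / (18 * rho_w * nu)
d = 0.06 mm = 0.000060 m
rho_s - rho_w = 2643 - 1025 = 1618
Numerator = 1618 * 9.81 * (0.000060)^2 = 0.000057141288
Denominator = 18 * 1025 * 1e-6 = 0.018450
w = 0.003097 m/s

0.003097


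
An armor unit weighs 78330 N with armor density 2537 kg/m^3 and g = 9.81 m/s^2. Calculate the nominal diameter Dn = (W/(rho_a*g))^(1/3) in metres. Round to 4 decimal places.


V = W / (rho_a * g)
V = 78330 / (2537 * 9.81)
V = 78330 / 24887.97
V = 3.147304 m^3
Dn = V^(1/3) = 3.147304^(1/3)
Dn = 1.4655 m

1.4655


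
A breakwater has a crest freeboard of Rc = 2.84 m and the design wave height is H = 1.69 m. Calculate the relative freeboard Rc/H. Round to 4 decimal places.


Relative freeboard = Rc / H
= 2.84 / 1.69
= 1.6805

1.6805


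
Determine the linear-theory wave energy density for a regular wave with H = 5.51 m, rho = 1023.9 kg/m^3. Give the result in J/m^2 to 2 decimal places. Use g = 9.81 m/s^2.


E = (1/8) * rho * g * H^2
E = (1/8) * 1023.9 * 9.81 * 5.51^2
E = 0.125 * 1023.9 * 9.81 * 30.3601
E = 38118.85 J/m^2

38118.85


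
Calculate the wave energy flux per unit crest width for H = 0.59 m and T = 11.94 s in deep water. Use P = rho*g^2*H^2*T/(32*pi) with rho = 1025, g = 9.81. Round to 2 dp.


P = rho * g^2 * H^2 * T / (32 * pi)
P = 1025 * 9.81^2 * 0.59^2 * 11.94 / (32 * pi)
P = 1025 * 96.2361 * 0.3481 * 11.94 / 100.53096
P = 4078.22 W/m

4078.22


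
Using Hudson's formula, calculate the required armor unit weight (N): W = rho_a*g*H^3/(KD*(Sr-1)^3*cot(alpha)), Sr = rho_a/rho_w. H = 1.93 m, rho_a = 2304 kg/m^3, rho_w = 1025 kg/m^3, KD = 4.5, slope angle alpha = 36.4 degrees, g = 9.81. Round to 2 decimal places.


Sr = rho_a / rho_w = 2304 / 1025 = 2.247805
(Sr - 1) = 1.247805
(Sr - 1)^3 = 1.942853
cot(36.4) = 1 / tan(36.4) = 1 / 0.737264 = 1.356367
Numerator = 2304 * 9.81 * 1.93^3 = 162488.7917
Denominator = 4.5 * 1.942853 * 1.356367 = 11.858500
W = 162488.7917 / 11.858500
W = 13702.31 N

13702.31


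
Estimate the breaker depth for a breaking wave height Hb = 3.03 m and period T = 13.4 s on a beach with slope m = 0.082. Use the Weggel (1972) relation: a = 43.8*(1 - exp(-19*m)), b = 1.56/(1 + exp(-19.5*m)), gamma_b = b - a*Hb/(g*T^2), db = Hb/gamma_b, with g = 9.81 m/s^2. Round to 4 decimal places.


a = 43.8 * (1 - exp(-19 * m))
exp(-19 * 0.082) = exp(-1.5580) = 0.210557
a = 43.8 * (1 - 0.210557) = 34.577614
b = 1.56 / (1 + exp(-19.5 * m))
exp(-19.5 * 0.082) = exp(-1.5990) = 0.202099
b = 1.56 / (1 + 0.202099) = 1.297731
Hb / (g * T^2) = 3.03 / (9.81 * 13.4^2) = 3.03 / 1761.4836 = 0.00172014
gamma_b = b - a * Hb/(g*T^2) = 1.297731 - 34.577614 * 0.00172014 = 1.238252
db = Hb / gamma_b = 3.03 / 1.238252
db = 2.4470 m

2.4470


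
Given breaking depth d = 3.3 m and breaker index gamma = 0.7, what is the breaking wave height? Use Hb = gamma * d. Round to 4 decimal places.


Hb = gamma * d
Hb = 0.7 * 3.3
Hb = 2.3100 m

2.3100


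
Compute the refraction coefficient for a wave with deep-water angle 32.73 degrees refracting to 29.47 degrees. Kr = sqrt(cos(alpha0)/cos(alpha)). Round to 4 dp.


Kr = sqrt(cos(alpha0) / cos(alpha))
cos(32.73) = 0.841228
cos(29.47) = 0.870613
Kr = sqrt(0.841228 / 0.870613)
Kr = sqrt(0.966247)
Kr = 0.9830

0.9830


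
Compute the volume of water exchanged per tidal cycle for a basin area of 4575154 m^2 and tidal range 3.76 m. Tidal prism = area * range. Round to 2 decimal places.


Tidal prism = Area * Tidal range
P = 4575154 * 3.76
P = 17202579.04 m^3

17202579.04


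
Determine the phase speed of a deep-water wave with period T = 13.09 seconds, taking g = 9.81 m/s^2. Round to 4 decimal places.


We use the deep-water celerity formula:
C = g * T / (2 * pi)
C = 9.81 * 13.09 / (2 * 3.14159...)
C = 128.412900 / 6.283185
C = 20.4375 m/s

20.4375


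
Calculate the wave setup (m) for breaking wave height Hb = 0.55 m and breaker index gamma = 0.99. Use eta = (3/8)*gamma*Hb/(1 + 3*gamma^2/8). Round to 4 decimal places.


eta = (3/8) * gamma * Hb / (1 + 3*gamma^2/8)
Numerator = (3/8) * 0.99 * 0.55 = 0.204187
Denominator = 1 + 3*0.99^2/8 = 1 + 0.367538 = 1.367538
eta = 0.204187 / 1.367538
eta = 0.1493 m

0.1493


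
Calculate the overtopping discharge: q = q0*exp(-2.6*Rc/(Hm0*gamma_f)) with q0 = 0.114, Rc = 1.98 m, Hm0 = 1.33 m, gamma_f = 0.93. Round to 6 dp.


q = q0 * exp(-2.6 * Rc / (Hm0 * gamma_f))
Exponent = -2.6 * 1.98 / (1.33 * 0.93)
= -2.6 * 1.98 / 1.2369
= -4.162018
exp(-4.162018) = 0.015576
q = 0.114 * 0.015576
q = 0.001776 m^3/s/m

0.001776


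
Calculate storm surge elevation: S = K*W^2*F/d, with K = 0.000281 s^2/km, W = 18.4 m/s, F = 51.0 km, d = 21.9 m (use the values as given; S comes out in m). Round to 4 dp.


S = K * W^2 * F / d
W^2 = 18.4^2 = 338.56
S = 0.000281 * 338.56 * 51.0 / 21.9
Numerator = 0.000281 * 338.56 * 51.0 = 4.851903
S = 4.851903 / 21.9 = 0.2215 m

0.2215


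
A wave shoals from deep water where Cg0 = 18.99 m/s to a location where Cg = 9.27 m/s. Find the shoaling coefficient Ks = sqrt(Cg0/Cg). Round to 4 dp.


Ks = sqrt(Cg0 / Cg)
Ks = sqrt(18.99 / 9.27)
Ks = sqrt(2.0485)
Ks = 1.4313

1.4313


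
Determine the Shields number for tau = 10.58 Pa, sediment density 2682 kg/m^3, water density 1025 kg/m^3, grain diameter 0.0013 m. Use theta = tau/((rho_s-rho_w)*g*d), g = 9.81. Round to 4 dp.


theta = tau / ((rho_s - rho_w) * g * d)
rho_s - rho_w = 2682 - 1025 = 1657
Denominator = 1657 * 9.81 * 0.0013 = 21.131721
theta = 10.58 / 21.131721
theta = 0.5007

0.5007


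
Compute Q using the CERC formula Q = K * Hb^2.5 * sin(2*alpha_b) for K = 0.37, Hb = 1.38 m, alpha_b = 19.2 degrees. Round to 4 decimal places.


Q = K * Hb^2.5 * sin(2 * alpha_b)
Hb^2.5 = 1.38^2.5 = 2.237163
sin(2 * 19.2) = sin(38.4) = 0.621148
Q = 0.37 * 2.237163 * 0.621148
Q = 0.5142 m^3/s

0.5142


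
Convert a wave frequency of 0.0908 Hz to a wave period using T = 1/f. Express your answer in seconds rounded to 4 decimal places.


T = 1 / f
T = 1 / 0.0908
T = 11.0132 s

11.0132


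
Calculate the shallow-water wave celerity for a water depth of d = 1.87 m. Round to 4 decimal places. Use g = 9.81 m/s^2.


Using the shallow-water approximation:
C = sqrt(g * d) = sqrt(9.81 * 1.87)
C = sqrt(18.3447)
C = 4.2831 m/s

4.2831


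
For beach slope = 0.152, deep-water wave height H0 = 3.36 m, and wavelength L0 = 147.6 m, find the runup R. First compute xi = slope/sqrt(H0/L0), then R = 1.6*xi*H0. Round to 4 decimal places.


xi = slope / sqrt(H0/L0)
H0/L0 = 3.36/147.6 = 0.022764
sqrt(0.022764) = 0.150878
xi = 0.152 / 0.150878 = 1.007435
R = 1.6 * xi * H0 = 1.6 * 1.007435 * 3.36
R = 5.4160 m

5.4160


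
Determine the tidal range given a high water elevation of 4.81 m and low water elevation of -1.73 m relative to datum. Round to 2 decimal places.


Tidal range = High water - Low water
Tidal range = 4.81 - (-1.73)
Tidal range = 6.54 m

6.54


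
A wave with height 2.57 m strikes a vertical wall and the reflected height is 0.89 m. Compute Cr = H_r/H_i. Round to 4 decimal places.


Cr = H_r / H_i
Cr = 0.89 / 2.57
Cr = 0.3463

0.3463


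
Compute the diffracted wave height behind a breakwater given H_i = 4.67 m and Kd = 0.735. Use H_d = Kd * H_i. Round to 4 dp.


H_d = Kd * H_i
H_d = 0.735 * 4.67
H_d = 3.4325 m

3.4325


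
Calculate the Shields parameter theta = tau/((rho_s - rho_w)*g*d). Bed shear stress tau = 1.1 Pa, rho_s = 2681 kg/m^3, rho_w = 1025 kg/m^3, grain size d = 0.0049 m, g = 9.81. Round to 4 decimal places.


theta = tau / ((rho_s - rho_w) * g * d)
rho_s - rho_w = 2681 - 1025 = 1656
Denominator = 1656 * 9.81 * 0.0049 = 79.602264
theta = 1.1 / 79.602264
theta = 0.0138

0.0138


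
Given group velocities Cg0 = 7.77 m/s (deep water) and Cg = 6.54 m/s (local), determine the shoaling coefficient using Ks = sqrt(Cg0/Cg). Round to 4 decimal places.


Ks = sqrt(Cg0 / Cg)
Ks = sqrt(7.77 / 6.54)
Ks = sqrt(1.1881)
Ks = 1.0900

1.0900


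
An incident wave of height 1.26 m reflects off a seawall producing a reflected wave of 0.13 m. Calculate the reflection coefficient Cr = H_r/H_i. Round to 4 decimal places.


Cr = H_r / H_i
Cr = 0.13 / 1.26
Cr = 0.1032

0.1032


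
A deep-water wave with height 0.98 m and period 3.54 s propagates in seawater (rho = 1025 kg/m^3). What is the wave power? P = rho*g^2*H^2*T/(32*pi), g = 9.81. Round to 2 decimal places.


P = rho * g^2 * H^2 * T / (32 * pi)
P = 1025 * 9.81^2 * 0.98^2 * 3.54 / (32 * pi)
P = 1025 * 96.2361 * 0.9604 * 3.54 / 100.53096
P = 3335.93 W/m

3335.93


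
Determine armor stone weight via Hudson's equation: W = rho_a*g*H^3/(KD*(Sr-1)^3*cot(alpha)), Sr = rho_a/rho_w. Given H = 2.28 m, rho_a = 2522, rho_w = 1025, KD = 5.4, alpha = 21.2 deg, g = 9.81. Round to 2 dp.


Sr = rho_a / rho_w = 2522 / 1025 = 2.460488
(Sr - 1) = 1.460488
(Sr - 1)^3 = 3.115256
cot(21.2) = 1 / tan(21.2) = 1 / 0.387874 = 2.578154
Numerator = 2522 * 9.81 * 2.28^3 = 293236.9074
Denominator = 5.4 * 3.115256 * 2.578154 = 43.370697
W = 293236.9074 / 43.370697
W = 6761.18 N

6761.18


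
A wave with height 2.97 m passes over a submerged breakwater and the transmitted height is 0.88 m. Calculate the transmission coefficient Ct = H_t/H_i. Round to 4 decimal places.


Ct = H_t / H_i
Ct = 0.88 / 2.97
Ct = 0.2963

0.2963


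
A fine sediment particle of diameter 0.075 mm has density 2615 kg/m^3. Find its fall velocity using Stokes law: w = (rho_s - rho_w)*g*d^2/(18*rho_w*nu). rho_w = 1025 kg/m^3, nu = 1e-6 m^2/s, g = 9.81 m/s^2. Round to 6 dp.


w = (rho_s - rho_w) * g * d^2 / (18 * rho_w * nu)
d = 0.075 mm = 0.000075 m
rho_s - rho_w = 2615 - 1025 = 1590
Numerator = 1590 * 9.81 * (0.000075)^2 = 0.000087738187
Denominator = 18 * 1025 * 1e-6 = 0.018450
w = 0.004755 m/s

0.004755


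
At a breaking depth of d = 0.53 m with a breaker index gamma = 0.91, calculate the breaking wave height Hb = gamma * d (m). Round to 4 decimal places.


Hb = gamma * d
Hb = 0.91 * 0.53
Hb = 0.4823 m

0.4823


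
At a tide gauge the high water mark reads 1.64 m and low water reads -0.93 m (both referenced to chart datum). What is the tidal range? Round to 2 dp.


Tidal range = High water - Low water
Tidal range = 1.64 - (-0.93)
Tidal range = 2.57 m

2.57


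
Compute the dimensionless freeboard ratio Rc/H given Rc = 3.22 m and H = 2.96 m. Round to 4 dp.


Relative freeboard = Rc / H
= 3.22 / 2.96
= 1.0878

1.0878


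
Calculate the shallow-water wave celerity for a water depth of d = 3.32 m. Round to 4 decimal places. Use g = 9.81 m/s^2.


Using the shallow-water approximation:
C = sqrt(g * d) = sqrt(9.81 * 3.32)
C = sqrt(32.5692)
C = 5.7069 m/s

5.7069


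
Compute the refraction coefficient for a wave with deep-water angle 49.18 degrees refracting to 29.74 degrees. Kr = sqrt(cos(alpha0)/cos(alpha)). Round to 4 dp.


Kr = sqrt(cos(alpha0) / cos(alpha))
cos(49.18) = 0.653685
cos(29.74) = 0.868285
Kr = sqrt(0.653685 / 0.868285)
Kr = sqrt(0.752846)
Kr = 0.8677

0.8677


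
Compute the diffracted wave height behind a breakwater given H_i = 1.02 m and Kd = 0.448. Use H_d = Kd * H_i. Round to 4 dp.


H_d = Kd * H_i
H_d = 0.448 * 1.02
H_d = 0.4570 m

0.4570


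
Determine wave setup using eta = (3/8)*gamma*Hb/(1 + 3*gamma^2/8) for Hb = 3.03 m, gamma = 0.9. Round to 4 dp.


eta = (3/8) * gamma * Hb / (1 + 3*gamma^2/8)
Numerator = (3/8) * 0.9 * 3.03 = 1.022625
Denominator = 1 + 3*0.9^2/8 = 1 + 0.303750 = 1.303750
eta = 1.022625 / 1.303750
eta = 0.7844 m

0.7844


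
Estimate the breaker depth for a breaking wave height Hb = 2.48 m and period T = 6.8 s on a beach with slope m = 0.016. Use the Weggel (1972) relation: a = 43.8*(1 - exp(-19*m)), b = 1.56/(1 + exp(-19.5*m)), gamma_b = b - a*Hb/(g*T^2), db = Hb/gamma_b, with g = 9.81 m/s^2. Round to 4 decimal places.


a = 43.8 * (1 - exp(-19 * m))
exp(-19 * 0.016) = exp(-0.3040) = 0.737861
a = 43.8 * (1 - 0.737861) = 11.481694
b = 1.56 / (1 + exp(-19.5 * m))
exp(-19.5 * 0.016) = exp(-0.3120) = 0.731982
b = 1.56 / (1 + 0.731982) = 0.900702
Hb / (g * T^2) = 2.48 / (9.81 * 6.8^2) = 2.48 / 453.6144 = 0.00546720
gamma_b = b - a * Hb/(g*T^2) = 0.900702 - 11.481694 * 0.00546720 = 0.837930
db = Hb / gamma_b = 2.48 / 0.837930
db = 2.9597 m

2.9597


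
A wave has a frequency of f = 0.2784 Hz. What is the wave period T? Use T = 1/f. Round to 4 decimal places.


T = 1 / f
T = 1 / 0.2784
T = 3.5920 s

3.5920


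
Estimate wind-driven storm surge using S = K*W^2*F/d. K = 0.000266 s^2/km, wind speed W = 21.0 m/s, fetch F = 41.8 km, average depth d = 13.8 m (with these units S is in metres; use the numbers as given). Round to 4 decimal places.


S = K * W^2 * F / d
W^2 = 21.0^2 = 441.00
S = 0.000266 * 441.00 * 41.8 / 13.8
Numerator = 0.000266 * 441.00 * 41.8 = 4.903391
S = 4.903391 / 13.8 = 0.3553 m

0.3553


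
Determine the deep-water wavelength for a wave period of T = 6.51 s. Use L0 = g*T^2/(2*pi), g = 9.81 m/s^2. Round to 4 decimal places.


L0 = g * T^2 / (2 * pi)
L0 = 9.81 * 6.51^2 / (2 * pi)
L0 = 9.81 * 42.3801 / 6.28319
L0 = 415.7488 / 6.28319
L0 = 66.1685 m

66.1685


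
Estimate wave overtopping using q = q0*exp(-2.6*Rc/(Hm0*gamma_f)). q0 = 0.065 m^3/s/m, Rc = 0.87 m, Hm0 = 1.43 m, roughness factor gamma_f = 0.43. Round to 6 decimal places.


q = q0 * exp(-2.6 * Rc / (Hm0 * gamma_f))
Exponent = -2.6 * 0.87 / (1.43 * 0.43)
= -2.6 * 0.87 / 0.6149
= -3.678647
exp(-3.678647) = 0.025257
q = 0.065 * 0.025257
q = 0.001642 m^3/s/m

0.001642


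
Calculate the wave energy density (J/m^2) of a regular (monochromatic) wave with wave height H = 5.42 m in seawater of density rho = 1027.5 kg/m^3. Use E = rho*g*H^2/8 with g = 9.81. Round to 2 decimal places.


E = (1/8) * rho * g * H^2
E = (1/8) * 1027.5 * 9.81 * 5.42^2
E = 0.125 * 1027.5 * 9.81 * 29.3764
E = 37013.44 J/m^2

37013.44


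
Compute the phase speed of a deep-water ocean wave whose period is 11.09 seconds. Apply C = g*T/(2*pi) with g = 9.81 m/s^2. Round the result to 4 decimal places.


We use the deep-water celerity formula:
C = g * T / (2 * pi)
C = 9.81 * 11.09 / (2 * 3.14159...)
C = 108.792900 / 6.283185
C = 17.3149 m/s

17.3149


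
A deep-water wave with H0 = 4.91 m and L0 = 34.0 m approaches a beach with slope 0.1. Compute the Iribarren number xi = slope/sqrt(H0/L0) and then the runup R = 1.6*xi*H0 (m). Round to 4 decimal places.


xi = slope / sqrt(H0/L0)
H0/L0 = 4.91/34.0 = 0.144412
sqrt(0.144412) = 0.380015
xi = 0.1 / 0.380015 = 0.263147
R = 1.6 * xi * H0 = 1.6 * 0.263147 * 4.91
R = 2.0673 m

2.0673


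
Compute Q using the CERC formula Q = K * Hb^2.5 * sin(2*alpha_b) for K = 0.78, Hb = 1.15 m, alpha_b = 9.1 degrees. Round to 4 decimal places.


Q = K * Hb^2.5 * sin(2 * alpha_b)
Hb^2.5 = 1.15^2.5 = 1.418223
sin(2 * 9.1) = sin(18.2) = 0.312335
Q = 0.78 * 1.418223 * 0.312335
Q = 0.3455 m^3/s

0.3455


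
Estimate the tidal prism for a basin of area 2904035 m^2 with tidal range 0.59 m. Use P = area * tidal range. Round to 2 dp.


Tidal prism = Area * Tidal range
P = 2904035 * 0.59
P = 1713380.65 m^3

1713380.65


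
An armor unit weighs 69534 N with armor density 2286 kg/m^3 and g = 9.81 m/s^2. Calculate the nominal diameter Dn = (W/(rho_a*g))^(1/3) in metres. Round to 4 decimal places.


V = W / (rho_a * g)
V = 69534 / (2286 * 9.81)
V = 69534 / 22425.66
V = 3.100645 m^3
Dn = V^(1/3) = 3.100645^(1/3)
Dn = 1.4582 m

1.4582


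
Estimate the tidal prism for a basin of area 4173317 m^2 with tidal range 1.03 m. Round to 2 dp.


Tidal prism = Area * Tidal range
P = 4173317 * 1.03
P = 4298516.51 m^3

4298516.51


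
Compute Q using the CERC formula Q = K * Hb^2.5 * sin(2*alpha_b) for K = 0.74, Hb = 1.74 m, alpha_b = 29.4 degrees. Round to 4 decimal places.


Q = K * Hb^2.5 * sin(2 * alpha_b)
Hb^2.5 = 1.74^2.5 = 3.993679
sin(2 * 29.4) = sin(58.8) = 0.855364
Q = 0.74 * 3.993679 * 0.855364
Q = 2.5279 m^3/s

2.5279


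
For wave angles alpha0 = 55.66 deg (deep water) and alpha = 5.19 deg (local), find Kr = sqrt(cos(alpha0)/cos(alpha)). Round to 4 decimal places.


Kr = sqrt(cos(alpha0) / cos(alpha))
cos(55.66) = 0.564103
cos(5.19) = 0.995900
Kr = sqrt(0.564103 / 0.995900)
Kr = sqrt(0.566425)
Kr = 0.7526

0.7526


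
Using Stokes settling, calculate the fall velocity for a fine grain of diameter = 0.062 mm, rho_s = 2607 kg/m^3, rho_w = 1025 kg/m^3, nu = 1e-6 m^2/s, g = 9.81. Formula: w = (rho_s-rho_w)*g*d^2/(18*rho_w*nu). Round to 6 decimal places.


w = (rho_s - rho_w) * g * d^2 / (18 * rho_w * nu)
d = 0.062 mm = 0.000062 m
rho_s - rho_w = 2607 - 1025 = 1582
Numerator = 1582 * 9.81 * (0.000062)^2 = 0.000059656650
Denominator = 18 * 1025 * 1e-6 = 0.018450
w = 0.003233 m/s

0.003233


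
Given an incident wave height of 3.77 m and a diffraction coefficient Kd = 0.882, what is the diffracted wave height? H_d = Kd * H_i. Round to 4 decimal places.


H_d = Kd * H_i
H_d = 0.882 * 3.77
H_d = 3.3251 m

3.3251


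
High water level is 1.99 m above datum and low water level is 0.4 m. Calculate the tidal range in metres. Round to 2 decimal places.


Tidal range = High water - Low water
Tidal range = 1.99 - (0.4)
Tidal range = 1.59 m

1.59


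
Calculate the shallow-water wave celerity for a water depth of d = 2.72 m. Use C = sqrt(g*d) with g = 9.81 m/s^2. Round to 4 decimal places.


Using the shallow-water approximation:
C = sqrt(g * d) = sqrt(9.81 * 2.72)
C = sqrt(26.6832)
C = 5.1656 m/s

5.1656


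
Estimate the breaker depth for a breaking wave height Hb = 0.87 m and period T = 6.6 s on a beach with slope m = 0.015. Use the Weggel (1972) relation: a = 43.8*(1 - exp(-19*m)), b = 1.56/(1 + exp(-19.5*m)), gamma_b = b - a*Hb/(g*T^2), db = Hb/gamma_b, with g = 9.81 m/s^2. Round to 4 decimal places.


a = 43.8 * (1 - exp(-19 * m))
exp(-19 * 0.015) = exp(-0.2850) = 0.752014
a = 43.8 * (1 - 0.752014) = 10.861776
b = 1.56 / (1 + exp(-19.5 * m))
exp(-19.5 * 0.015) = exp(-0.2925) = 0.746395
b = 1.56 / (1 + 0.746395) = 0.893269
Hb / (g * T^2) = 0.87 / (9.81 * 6.6^2) = 0.87 / 427.3236 = 0.00203593
gamma_b = b - a * Hb/(g*T^2) = 0.893269 - 10.861776 * 0.00203593 = 0.871155
db = Hb / gamma_b = 0.87 / 0.871155
db = 0.9987 m

0.9987


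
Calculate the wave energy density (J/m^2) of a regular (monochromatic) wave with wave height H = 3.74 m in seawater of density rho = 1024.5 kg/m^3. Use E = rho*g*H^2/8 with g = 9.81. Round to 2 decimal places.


E = (1/8) * rho * g * H^2
E = (1/8) * 1024.5 * 9.81 * 3.74^2
E = 0.125 * 1024.5 * 9.81 * 13.9876
E = 17572.53 J/m^2

17572.53


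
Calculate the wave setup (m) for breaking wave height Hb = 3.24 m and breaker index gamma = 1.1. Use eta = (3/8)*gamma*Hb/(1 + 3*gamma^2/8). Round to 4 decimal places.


eta = (3/8) * gamma * Hb / (1 + 3*gamma^2/8)
Numerator = (3/8) * 1.1 * 3.24 = 1.336500
Denominator = 1 + 3*1.1^2/8 = 1 + 0.453750 = 1.453750
eta = 1.336500 / 1.453750
eta = 0.9193 m

0.9193


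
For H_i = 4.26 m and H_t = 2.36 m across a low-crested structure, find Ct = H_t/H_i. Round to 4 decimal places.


Ct = H_t / H_i
Ct = 2.36 / 4.26
Ct = 0.5540

0.5540


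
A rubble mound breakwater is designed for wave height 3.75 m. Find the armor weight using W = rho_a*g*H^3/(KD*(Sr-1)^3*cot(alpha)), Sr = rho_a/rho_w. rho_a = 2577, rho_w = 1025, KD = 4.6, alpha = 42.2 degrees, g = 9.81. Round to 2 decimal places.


Sr = rho_a / rho_w = 2577 / 1025 = 2.514146
(Sr - 1) = 1.514146
(Sr - 1)^3 = 3.471391
cot(42.2) = 1 / tan(42.2) = 1 / 0.906745 = 1.102846
Numerator = 2577 * 9.81 * 3.75^3 = 1333144.5117
Denominator = 4.6 * 3.471391 * 1.102846 = 17.610691
W = 1333144.5117 / 17.610691
W = 75700.86 N

75700.86


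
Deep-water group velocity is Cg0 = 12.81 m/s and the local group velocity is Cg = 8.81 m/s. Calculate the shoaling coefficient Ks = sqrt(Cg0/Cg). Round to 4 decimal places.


Ks = sqrt(Cg0 / Cg)
Ks = sqrt(12.81 / 8.81)
Ks = sqrt(1.4540)
Ks = 1.2058

1.2058


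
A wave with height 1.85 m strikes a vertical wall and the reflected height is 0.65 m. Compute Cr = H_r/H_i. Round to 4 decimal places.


Cr = H_r / H_i
Cr = 0.65 / 1.85
Cr = 0.3514

0.3514


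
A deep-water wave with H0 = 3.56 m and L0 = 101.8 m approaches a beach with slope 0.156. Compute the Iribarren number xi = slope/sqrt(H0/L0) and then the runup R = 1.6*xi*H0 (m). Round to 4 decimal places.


xi = slope / sqrt(H0/L0)
H0/L0 = 3.56/101.8 = 0.034971
sqrt(0.034971) = 0.187004
xi = 0.156 / 0.187004 = 0.834206
R = 1.6 * xi * H0 = 1.6 * 0.834206 * 3.56
R = 4.7516 m

4.7516


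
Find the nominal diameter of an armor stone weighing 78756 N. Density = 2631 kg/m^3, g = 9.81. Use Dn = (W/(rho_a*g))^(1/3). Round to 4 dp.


V = W / (rho_a * g)
V = 78756 / (2631 * 9.81)
V = 78756 / 25810.11
V = 3.051362 m^3
Dn = V^(1/3) = 3.051362^(1/3)
Dn = 1.4504 m

1.4504


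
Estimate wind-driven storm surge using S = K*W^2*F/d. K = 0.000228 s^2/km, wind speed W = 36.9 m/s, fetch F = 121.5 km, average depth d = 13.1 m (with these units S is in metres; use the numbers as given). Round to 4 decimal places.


S = K * W^2 * F / d
W^2 = 36.9^2 = 1361.61
S = 0.000228 * 1361.61 * 121.5 / 13.1
Numerator = 0.000228 * 1361.61 * 121.5 = 37.719320
S = 37.719320 / 13.1 = 2.8793 m

2.8793


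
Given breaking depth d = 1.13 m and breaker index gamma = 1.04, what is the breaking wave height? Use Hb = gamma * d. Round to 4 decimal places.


Hb = gamma * d
Hb = 1.04 * 1.13
Hb = 1.1752 m

1.1752


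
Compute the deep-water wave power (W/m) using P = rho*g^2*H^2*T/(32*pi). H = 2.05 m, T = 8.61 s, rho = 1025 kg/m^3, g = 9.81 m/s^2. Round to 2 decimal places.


P = rho * g^2 * H^2 * T / (32 * pi)
P = 1025 * 9.81^2 * 2.05^2 * 8.61 / (32 * pi)
P = 1025 * 96.2361 * 4.2025 * 8.61 / 100.53096
P = 35503.64 W/m

35503.64


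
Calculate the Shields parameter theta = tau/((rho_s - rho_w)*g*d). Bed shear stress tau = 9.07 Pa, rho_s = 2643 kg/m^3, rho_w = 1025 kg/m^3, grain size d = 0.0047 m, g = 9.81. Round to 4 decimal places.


theta = tau / ((rho_s - rho_w) * g * d)
rho_s - rho_w = 2643 - 1025 = 1618
Denominator = 1618 * 9.81 * 0.0047 = 74.601126
theta = 9.07 / 74.601126
theta = 0.1216

0.1216


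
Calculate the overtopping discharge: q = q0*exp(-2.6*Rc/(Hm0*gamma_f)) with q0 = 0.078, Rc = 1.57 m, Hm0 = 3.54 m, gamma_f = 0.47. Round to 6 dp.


q = q0 * exp(-2.6 * Rc / (Hm0 * gamma_f))
Exponent = -2.6 * 1.57 / (3.54 * 0.47)
= -2.6 * 1.57 / 1.6638
= -2.453420
exp(-2.453420) = 0.085999
q = 0.078 * 0.085999
q = 0.006708 m^3/s/m

0.006708


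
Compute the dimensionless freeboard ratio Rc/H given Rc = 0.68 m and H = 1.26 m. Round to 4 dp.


Relative freeboard = Rc / H
= 0.68 / 1.26
= 0.5397

0.5397


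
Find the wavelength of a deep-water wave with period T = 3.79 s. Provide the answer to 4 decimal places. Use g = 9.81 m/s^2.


L0 = g * T^2 / (2 * pi)
L0 = 9.81 * 3.79^2 / (2 * pi)
L0 = 9.81 * 14.3641 / 6.28319
L0 = 140.9118 / 6.28319
L0 = 22.4268 m

22.4268


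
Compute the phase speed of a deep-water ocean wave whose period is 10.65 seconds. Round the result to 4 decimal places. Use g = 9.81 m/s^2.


We use the deep-water celerity formula:
C = g * T / (2 * pi)
C = 9.81 * 10.65 / (2 * 3.14159...)
C = 104.476500 / 6.283185
C = 16.6280 m/s

16.6280


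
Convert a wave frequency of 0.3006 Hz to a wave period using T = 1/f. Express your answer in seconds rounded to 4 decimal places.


T = 1 / f
T = 1 / 0.3006
T = 3.3267 s

3.3267


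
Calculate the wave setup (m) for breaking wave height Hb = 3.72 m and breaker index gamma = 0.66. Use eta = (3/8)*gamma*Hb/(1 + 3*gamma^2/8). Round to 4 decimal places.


eta = (3/8) * gamma * Hb / (1 + 3*gamma^2/8)
Numerator = (3/8) * 0.66 * 3.72 = 0.920700
Denominator = 1 + 3*0.66^2/8 = 1 + 0.163350 = 1.163350
eta = 0.920700 / 1.163350
eta = 0.7914 m

0.7914


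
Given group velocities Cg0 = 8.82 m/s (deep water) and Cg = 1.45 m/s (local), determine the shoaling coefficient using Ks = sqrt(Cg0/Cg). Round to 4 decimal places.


Ks = sqrt(Cg0 / Cg)
Ks = sqrt(8.82 / 1.45)
Ks = sqrt(6.0828)
Ks = 2.4663

2.4663


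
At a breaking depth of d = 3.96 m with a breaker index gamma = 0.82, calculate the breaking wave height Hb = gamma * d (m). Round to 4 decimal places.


Hb = gamma * d
Hb = 0.82 * 3.96
Hb = 3.2472 m

3.2472


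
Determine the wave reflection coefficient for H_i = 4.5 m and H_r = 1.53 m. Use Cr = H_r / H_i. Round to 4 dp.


Cr = H_r / H_i
Cr = 1.53 / 4.5
Cr = 0.3400

0.3400


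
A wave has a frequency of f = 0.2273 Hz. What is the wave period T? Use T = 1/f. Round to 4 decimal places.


T = 1 / f
T = 1 / 0.2273
T = 4.3995 s

4.3995


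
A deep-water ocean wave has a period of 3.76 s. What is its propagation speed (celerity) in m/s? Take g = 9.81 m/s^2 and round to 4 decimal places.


We use the deep-water celerity formula:
C = g * T / (2 * pi)
C = 9.81 * 3.76 / (2 * 3.14159...)
C = 36.885600 / 6.283185
C = 5.8705 m/s

5.8705


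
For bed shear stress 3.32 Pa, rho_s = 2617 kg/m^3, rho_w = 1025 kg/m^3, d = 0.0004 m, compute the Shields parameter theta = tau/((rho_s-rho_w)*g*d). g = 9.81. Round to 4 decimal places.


theta = tau / ((rho_s - rho_w) * g * d)
rho_s - rho_w = 2617 - 1025 = 1592
Denominator = 1592 * 9.81 * 0.0004 = 6.247008
theta = 3.32 / 6.247008
theta = 0.5315

0.5315


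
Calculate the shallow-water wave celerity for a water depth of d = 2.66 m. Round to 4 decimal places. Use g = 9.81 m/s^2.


Using the shallow-water approximation:
C = sqrt(g * d) = sqrt(9.81 * 2.66)
C = sqrt(26.0946)
C = 5.1083 m/s

5.1083


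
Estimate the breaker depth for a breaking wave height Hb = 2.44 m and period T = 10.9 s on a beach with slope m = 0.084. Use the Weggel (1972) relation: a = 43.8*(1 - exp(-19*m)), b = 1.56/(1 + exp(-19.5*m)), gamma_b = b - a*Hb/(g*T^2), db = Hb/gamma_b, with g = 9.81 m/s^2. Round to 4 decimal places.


a = 43.8 * (1 - exp(-19 * m))
exp(-19 * 0.084) = exp(-1.5960) = 0.202706
a = 43.8 * (1 - 0.202706) = 34.921489
b = 1.56 / (1 + exp(-19.5 * m))
exp(-19.5 * 0.084) = exp(-1.6380) = 0.194368
b = 1.56 / (1 + 0.194368) = 1.306130
Hb / (g * T^2) = 2.44 / (9.81 * 10.9^2) = 2.44 / 1165.5261 = 0.00209348
gamma_b = b - a * Hb/(g*T^2) = 1.306130 - 34.921489 * 0.00209348 = 1.233022
db = Hb / gamma_b = 2.44 / 1.233022
db = 1.9789 m

1.9789


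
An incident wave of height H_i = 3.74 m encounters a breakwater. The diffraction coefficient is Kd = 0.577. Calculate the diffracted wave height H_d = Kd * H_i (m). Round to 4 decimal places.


H_d = Kd * H_i
H_d = 0.577 * 3.74
H_d = 2.1580 m

2.1580


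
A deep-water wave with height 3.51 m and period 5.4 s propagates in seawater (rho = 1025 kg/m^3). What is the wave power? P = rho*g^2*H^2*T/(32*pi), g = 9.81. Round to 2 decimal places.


P = rho * g^2 * H^2 * T / (32 * pi)
P = 1025 * 9.81^2 * 3.51^2 * 5.4 / (32 * pi)
P = 1025 * 96.2361 * 12.3201 * 5.4 / 100.53096
P = 65278.48 W/m

65278.48


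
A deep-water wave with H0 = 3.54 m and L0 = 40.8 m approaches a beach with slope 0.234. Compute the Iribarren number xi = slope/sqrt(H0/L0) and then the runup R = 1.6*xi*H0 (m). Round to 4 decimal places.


xi = slope / sqrt(H0/L0)
H0/L0 = 3.54/40.8 = 0.086765
sqrt(0.086765) = 0.294558
xi = 0.234 / 0.294558 = 0.794409
R = 1.6 * xi * H0 = 1.6 * 0.794409 * 3.54
R = 4.4995 m

4.4995


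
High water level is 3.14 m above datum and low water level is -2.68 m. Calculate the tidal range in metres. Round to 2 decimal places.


Tidal range = High water - Low water
Tidal range = 3.14 - (-2.68)
Tidal range = 5.82 m

5.82


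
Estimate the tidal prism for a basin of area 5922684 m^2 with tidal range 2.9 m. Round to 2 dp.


Tidal prism = Area * Tidal range
P = 5922684 * 2.9
P = 17175783.60 m^3

17175783.60


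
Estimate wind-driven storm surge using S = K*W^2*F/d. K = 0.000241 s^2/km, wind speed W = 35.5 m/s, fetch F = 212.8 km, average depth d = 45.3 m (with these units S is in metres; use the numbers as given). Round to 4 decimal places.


S = K * W^2 * F / d
W^2 = 35.5^2 = 1260.25
S = 0.000241 * 1260.25 * 212.8 / 45.3
Numerator = 0.000241 * 1260.25 * 212.8 = 64.631669
S = 64.631669 / 45.3 = 1.4267 m

1.4267


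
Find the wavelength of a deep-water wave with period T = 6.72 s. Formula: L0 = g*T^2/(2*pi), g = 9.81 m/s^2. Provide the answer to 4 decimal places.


L0 = g * T^2 / (2 * pi)
L0 = 9.81 * 6.72^2 / (2 * pi)
L0 = 9.81 * 45.1584 / 6.28319
L0 = 443.0039 / 6.28319
L0 = 70.5063 m

70.5063


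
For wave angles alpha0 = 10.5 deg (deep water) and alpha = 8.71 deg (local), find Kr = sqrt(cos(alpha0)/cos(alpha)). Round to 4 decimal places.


Kr = sqrt(cos(alpha0) / cos(alpha))
cos(10.5) = 0.983255
cos(8.71) = 0.988467
Kr = sqrt(0.983255 / 0.988467)
Kr = sqrt(0.994727)
Kr = 0.9974

0.9974


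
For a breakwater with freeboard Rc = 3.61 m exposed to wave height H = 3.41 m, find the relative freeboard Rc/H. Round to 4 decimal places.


Relative freeboard = Rc / H
= 3.61 / 3.41
= 1.0587

1.0587


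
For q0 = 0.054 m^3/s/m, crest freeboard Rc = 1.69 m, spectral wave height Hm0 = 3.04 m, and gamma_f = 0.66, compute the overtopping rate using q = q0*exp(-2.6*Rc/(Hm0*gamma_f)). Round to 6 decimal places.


q = q0 * exp(-2.6 * Rc / (Hm0 * gamma_f))
Exponent = -2.6 * 1.69 / (3.04 * 0.66)
= -2.6 * 1.69 / 2.0064
= -2.189992
exp(-2.189992) = 0.111918
q = 0.054 * 0.111918
q = 0.006044 m^3/s/m

0.006044


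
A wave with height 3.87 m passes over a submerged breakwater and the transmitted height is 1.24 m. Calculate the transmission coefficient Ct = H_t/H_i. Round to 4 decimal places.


Ct = H_t / H_i
Ct = 1.24 / 3.87
Ct = 0.3204

0.3204


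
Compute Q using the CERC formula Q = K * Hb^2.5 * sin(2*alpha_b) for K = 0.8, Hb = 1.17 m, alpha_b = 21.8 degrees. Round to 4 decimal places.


Q = K * Hb^2.5 * sin(2 * alpha_b)
Hb^2.5 = 1.17^2.5 = 1.480692
sin(2 * 21.8) = sin(43.6) = 0.689620
Q = 0.8 * 1.480692 * 0.689620
Q = 0.8169 m^3/s

0.8169


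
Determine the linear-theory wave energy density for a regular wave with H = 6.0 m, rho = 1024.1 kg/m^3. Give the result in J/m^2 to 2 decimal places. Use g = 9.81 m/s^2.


E = (1/8) * rho * g * H^2
E = (1/8) * 1024.1 * 9.81 * 6.0^2
E = 0.125 * 1024.1 * 9.81 * 36.0000
E = 45208.89 J/m^2

45208.89


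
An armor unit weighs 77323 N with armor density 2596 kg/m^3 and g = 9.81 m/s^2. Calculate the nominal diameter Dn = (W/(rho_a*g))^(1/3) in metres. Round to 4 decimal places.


V = W / (rho_a * g)
V = 77323 / (2596 * 9.81)
V = 77323 / 25466.76
V = 3.036232 m^3
Dn = V^(1/3) = 3.036232^(1/3)
Dn = 1.4480 m

1.4480


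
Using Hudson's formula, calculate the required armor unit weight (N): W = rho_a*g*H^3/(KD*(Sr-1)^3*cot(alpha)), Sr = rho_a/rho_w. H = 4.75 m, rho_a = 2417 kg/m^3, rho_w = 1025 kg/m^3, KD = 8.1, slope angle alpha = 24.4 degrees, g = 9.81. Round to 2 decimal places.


Sr = rho_a / rho_w = 2417 / 1025 = 2.358049
(Sr - 1) = 1.358049
(Sr - 1)^3 = 2.504645
cot(24.4) = 1 / tan(24.4) = 1 / 0.453620 = 2.204488
Numerator = 2417 * 9.81 * 4.75^3 = 2541127.6786
Denominator = 8.1 * 2.504645 * 2.204488 = 44.723813
W = 2541127.6786 / 44.723813
W = 56818.23 N

56818.23


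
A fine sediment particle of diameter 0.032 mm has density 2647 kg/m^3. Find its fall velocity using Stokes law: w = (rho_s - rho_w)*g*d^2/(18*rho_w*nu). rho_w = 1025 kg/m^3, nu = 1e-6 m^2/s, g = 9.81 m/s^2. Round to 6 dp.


w = (rho_s - rho_w) * g * d^2 / (18 * rho_w * nu)
d = 0.032 mm = 0.000032 m
rho_s - rho_w = 2647 - 1025 = 1622
Numerator = 1622 * 9.81 * (0.000032)^2 = 0.000016293704
Denominator = 18 * 1025 * 1e-6 = 0.018450
w = 0.000883 m/s

0.000883


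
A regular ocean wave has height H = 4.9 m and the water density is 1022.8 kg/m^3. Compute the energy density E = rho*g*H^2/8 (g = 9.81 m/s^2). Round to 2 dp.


E = (1/8) * rho * g * H^2
E = (1/8) * 1022.8 * 9.81 * 4.9^2
E = 0.125 * 1022.8 * 9.81 * 24.0100
E = 30113.55 J/m^2

30113.55


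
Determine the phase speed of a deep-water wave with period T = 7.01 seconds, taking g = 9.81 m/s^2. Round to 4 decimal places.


We use the deep-water celerity formula:
C = g * T / (2 * pi)
C = 9.81 * 7.01 / (2 * 3.14159...)
C = 68.768100 / 6.283185
C = 10.9448 m/s

10.9448


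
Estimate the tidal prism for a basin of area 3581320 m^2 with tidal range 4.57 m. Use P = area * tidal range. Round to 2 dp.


Tidal prism = Area * Tidal range
P = 3581320 * 4.57
P = 16366632.40 m^3

16366632.40


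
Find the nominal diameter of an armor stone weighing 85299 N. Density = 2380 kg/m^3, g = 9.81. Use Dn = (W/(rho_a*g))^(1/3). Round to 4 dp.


V = W / (rho_a * g)
V = 85299 / (2380 * 9.81)
V = 85299 / 23347.80
V = 3.653406 m^3
Dn = V^(1/3) = 3.653406^(1/3)
Dn = 1.5402 m

1.5402


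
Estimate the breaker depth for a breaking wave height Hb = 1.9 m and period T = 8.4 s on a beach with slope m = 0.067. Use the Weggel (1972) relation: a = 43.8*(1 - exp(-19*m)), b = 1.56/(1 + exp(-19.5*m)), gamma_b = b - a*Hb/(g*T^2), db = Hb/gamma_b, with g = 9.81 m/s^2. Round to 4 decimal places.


a = 43.8 * (1 - exp(-19 * m))
exp(-19 * 0.067) = exp(-1.2730) = 0.279990
a = 43.8 * (1 - 0.279990) = 31.536421
b = 1.56 / (1 + exp(-19.5 * m))
exp(-19.5 * 0.067) = exp(-1.3065) = 0.270766
b = 1.56 / (1 + 0.270766) = 1.227606
Hb / (g * T^2) = 1.9 / (9.81 * 8.4^2) = 1.9 / 692.1936 = 0.00274490
gamma_b = b - a * Hb/(g*T^2) = 1.227606 - 31.536421 * 0.00274490 = 1.141042
db = Hb / gamma_b = 1.9 / 1.141042
db = 1.6651 m

1.6651


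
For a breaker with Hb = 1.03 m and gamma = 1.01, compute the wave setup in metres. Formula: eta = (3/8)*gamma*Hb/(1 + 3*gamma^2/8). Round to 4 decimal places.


eta = (3/8) * gamma * Hb / (1 + 3*gamma^2/8)
Numerator = (3/8) * 1.01 * 1.03 = 0.390113
Denominator = 1 + 3*1.01^2/8 = 1 + 0.382538 = 1.382538
eta = 0.390113 / 1.382538
eta = 0.2822 m

0.2822


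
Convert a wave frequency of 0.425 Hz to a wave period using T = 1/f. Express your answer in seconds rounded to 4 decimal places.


T = 1 / f
T = 1 / 0.425
T = 2.3529 s

2.3529


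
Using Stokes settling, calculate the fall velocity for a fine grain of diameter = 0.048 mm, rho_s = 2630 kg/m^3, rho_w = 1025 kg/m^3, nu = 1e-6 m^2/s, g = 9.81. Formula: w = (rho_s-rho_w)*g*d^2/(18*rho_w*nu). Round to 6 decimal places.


w = (rho_s - rho_w) * g * d^2 / (18 * rho_w * nu)
d = 0.048 mm = 0.000048 m
rho_s - rho_w = 2630 - 1025 = 1605
Numerator = 1605 * 9.81 * (0.000048)^2 = 0.000036276595
Denominator = 18 * 1025 * 1e-6 = 0.018450
w = 0.001966 m/s

0.001966


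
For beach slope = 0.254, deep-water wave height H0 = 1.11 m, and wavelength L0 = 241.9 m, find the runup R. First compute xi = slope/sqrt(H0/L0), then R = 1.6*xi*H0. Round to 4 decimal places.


xi = slope / sqrt(H0/L0)
H0/L0 = 1.11/241.9 = 0.004589
sqrt(0.004589) = 0.067740
xi = 0.254 / 0.067740 = 3.749645
R = 1.6 * xi * H0 = 1.6 * 3.749645 * 1.11
R = 6.6594 m

6.6594


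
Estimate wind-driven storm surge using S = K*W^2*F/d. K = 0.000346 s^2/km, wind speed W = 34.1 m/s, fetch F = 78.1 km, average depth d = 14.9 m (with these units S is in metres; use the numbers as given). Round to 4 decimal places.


S = K * W^2 * F / d
W^2 = 34.1^2 = 1162.81
S = 0.000346 * 1162.81 * 78.1 / 14.9
Numerator = 0.000346 * 1162.81 * 78.1 = 31.422150
S = 31.422150 / 14.9 = 2.1089 m

2.1089


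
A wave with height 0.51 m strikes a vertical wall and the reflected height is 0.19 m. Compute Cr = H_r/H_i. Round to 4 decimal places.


Cr = H_r / H_i
Cr = 0.19 / 0.51
Cr = 0.3725

0.3725


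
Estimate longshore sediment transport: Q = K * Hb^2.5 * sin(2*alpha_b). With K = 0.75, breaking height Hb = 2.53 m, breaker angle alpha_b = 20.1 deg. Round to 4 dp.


Q = K * Hb^2.5 * sin(2 * alpha_b)
Hb^2.5 = 2.53^2.5 = 10.181255
sin(2 * 20.1) = sin(40.2) = 0.645458
Q = 0.75 * 10.181255 * 0.645458
Q = 4.9287 m^3/s

4.9287


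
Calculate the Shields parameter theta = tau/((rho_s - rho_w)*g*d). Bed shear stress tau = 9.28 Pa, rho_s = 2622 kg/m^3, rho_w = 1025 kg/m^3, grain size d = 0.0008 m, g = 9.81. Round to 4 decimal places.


theta = tau / ((rho_s - rho_w) * g * d)
rho_s - rho_w = 2622 - 1025 = 1597
Denominator = 1597 * 9.81 * 0.0008 = 12.533256
theta = 9.28 / 12.533256
theta = 0.7404

0.7404


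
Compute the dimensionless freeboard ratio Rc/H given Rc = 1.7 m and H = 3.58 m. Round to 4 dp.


Relative freeboard = Rc / H
= 1.7 / 3.58
= 0.4749

0.4749


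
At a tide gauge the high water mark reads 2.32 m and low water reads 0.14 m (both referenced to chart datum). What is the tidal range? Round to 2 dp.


Tidal range = High water - Low water
Tidal range = 2.32 - (0.14)
Tidal range = 2.18 m

2.18


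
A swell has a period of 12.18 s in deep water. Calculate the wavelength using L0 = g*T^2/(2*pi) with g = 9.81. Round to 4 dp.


L0 = g * T^2 / (2 * pi)
L0 = 9.81 * 12.18^2 / (2 * pi)
L0 = 9.81 * 148.3524 / 6.28319
L0 = 1455.3370 / 6.28319
L0 = 231.6241 m

231.6241


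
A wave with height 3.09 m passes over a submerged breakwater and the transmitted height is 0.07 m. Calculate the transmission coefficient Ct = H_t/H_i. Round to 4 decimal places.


Ct = H_t / H_i
Ct = 0.07 / 3.09
Ct = 0.0227

0.0227


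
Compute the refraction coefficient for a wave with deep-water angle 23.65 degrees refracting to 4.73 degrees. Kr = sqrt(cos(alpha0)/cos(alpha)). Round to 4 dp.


Kr = sqrt(cos(alpha0) / cos(alpha))
cos(23.65) = 0.916013
cos(4.73) = 0.996594
Kr = sqrt(0.916013 / 0.996594)
Kr = sqrt(0.919143)
Kr = 0.9587

0.9587


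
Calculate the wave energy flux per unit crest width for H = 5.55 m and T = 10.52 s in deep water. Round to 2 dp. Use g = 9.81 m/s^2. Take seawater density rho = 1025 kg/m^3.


P = rho * g^2 * H^2 * T / (32 * pi)
P = 1025 * 9.81^2 * 5.55^2 * 10.52 / (32 * pi)
P = 1025 * 96.2361 * 30.8025 * 10.52 / 100.53096
P = 317953.59 W/m

317953.59


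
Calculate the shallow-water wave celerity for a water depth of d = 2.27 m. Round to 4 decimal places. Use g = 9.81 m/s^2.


Using the shallow-water approximation:
C = sqrt(g * d) = sqrt(9.81 * 2.27)
C = sqrt(22.2687)
C = 4.7190 m/s

4.7190


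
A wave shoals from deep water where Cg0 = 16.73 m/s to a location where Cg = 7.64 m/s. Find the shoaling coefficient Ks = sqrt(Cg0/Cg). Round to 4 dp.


Ks = sqrt(Cg0 / Cg)
Ks = sqrt(16.73 / 7.64)
Ks = sqrt(2.1898)
Ks = 1.4798

1.4798


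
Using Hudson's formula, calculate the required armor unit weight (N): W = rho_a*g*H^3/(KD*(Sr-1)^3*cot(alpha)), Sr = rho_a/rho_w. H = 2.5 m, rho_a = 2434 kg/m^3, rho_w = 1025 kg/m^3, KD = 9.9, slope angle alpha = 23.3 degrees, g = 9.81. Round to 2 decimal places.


Sr = rho_a / rho_w = 2434 / 1025 = 2.374634
(Sr - 1) = 1.374634
(Sr - 1)^3 = 2.597535
cot(23.3) = 1 / tan(23.3) = 1 / 0.430668 = 2.321974
Numerator = 2434 * 9.81 * 2.5^3 = 373086.5625
Denominator = 9.9 * 2.597535 * 2.321974 = 59.710944
W = 373086.5625 / 59.710944
W = 6248.21 N

6248.21
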